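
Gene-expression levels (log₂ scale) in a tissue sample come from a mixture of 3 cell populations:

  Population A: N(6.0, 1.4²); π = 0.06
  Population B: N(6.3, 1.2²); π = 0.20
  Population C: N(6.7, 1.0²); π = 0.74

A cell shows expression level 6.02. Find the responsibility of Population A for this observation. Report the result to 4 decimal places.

The responsibility of component k is P(Z=k) f_k(x) divided by Σ_j P(Z=j) f_j(x).
Evaluate each component's likelihood at the observed value:
  L_A = 0.28493
  L_B = 0.323524
  L_C = 0.316593
Multiply by the mixture weights:
  P(Z=A)·L_A = 0.06 × 0.28493 = 0.0170958
  P(Z=B)·L_B = 0.20 × 0.323524 = 0.0647048
  P(Z=C)·L_C = 0.74 × 0.316593 = 0.234279
Normaliser: 0.0170958 + 0.0647048 + 0.234279 = 0.316079
So the posterior for Population A is 0.0170958 / 0.316079 ≈ 0.0541.

0.0541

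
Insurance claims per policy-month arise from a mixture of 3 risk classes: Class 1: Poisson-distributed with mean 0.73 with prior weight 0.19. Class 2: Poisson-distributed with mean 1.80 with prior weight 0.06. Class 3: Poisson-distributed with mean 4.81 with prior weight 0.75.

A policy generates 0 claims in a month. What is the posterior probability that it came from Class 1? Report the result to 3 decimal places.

By Bayes' theorem, P(k | x) = P(Z=k) f_k(x) / Σ_j P(Z=j) f_j(x).
Poisson probabilities:
  p_1 = 0.481909
  p_2 = 0.165299
  p_3 = 0.00814786
Prior × likelihood for each component:
  P(Z=1)·p_1 = 0.19 × 0.481909 = 0.0915627
  P(Z=2)·p_2 = 0.06 × 0.165299 = 0.00991793
  P(Z=3)·p_3 = 0.75 × 0.00814786 = 0.00611089
Sum: 0.0915627 + 0.00991793 + 0.00611089 = 0.107592
P(Class 1 | data) ≈ 0.851

0.851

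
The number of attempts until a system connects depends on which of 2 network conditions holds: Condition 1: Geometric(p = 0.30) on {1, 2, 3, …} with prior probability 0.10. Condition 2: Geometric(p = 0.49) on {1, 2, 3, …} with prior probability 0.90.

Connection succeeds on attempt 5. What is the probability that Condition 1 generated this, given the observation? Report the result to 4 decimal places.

P(component k | x) = π_k·f_k(x) / marginal(x), where marginal(x) = Σ_j π_j·f_j(x).
Geometric probabilities:
  f_1 = 0.07203
  f_2 = 0.0331495
Prior × likelihood for each component:
  π_1·f_1 = 0.10 × 0.07203 = 0.007203
  π_2·f_2 = 0.90 × 0.0331495 = 0.0298345
Evidence: 0.007203 + 0.0298345 = 0.0370375
P(Condition 1 | 5) ≈ 0.1945

0.1945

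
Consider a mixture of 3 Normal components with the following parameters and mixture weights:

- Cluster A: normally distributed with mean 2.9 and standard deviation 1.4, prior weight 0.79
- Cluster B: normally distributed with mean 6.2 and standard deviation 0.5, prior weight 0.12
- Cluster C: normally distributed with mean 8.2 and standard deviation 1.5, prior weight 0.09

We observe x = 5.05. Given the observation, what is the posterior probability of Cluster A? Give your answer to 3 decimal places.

0.880

Posterior ∝ prior × likelihood, so P(k | x) ∝ π_k f_k(x); normalise over all components.
Evaluate each component's likelihood at the observed value:
  p_A = (1/(1.4·√(2π)))·exp(−(5.05−2.9)²/(2·1.4²)) = 0.284959·exp(-1.17921) = 0.087631
  p_B = (1/(0.5·√(2π)))·exp(−(5.05−6.2)²/(2·0.5²)) = 0.797885·exp(-2.64500) = 0.0566541
  p_C = (1/(1.5·√(2π)))·exp(−(5.05−8.2)²/(2·1.5²)) = 0.265962·exp(-2.20500) = 0.0293224
Weight by the priors:
  π_A·p_A = 0.79 × 0.087631 = 0.0692285
  π_B·p_B = 0.12 × 0.0566541 = 0.00679849
  π_C·p_C = 0.09 × 0.0293224 = 0.00263902
Normaliser: 0.0692285 + 0.00679849 + 0.00263902 = 0.078666
P(Cluster A | 5.05) = 0.0692285 / 0.078666 ≈ 0.880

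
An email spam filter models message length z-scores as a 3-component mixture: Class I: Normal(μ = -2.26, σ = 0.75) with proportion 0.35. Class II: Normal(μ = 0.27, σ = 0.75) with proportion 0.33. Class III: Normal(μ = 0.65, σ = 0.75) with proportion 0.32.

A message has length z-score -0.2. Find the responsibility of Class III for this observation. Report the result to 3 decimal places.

0.376

By Bayes' theorem, P(k | x) = P(Z=k) f_k(x) / Σ_j P(Z=j) f_j(x).
Component likelihoods at x = -0.2:
  f_I = (1/(0.75·√(2π)))·exp(−(-0.2−-2.26)²/(2·0.75²)) = 0.531923·exp(-3.77209) = 0.0122363
  f_II = (1/(0.75·√(2π)))·exp(−(-0.2−0.27)²/(2·0.75²)) = 0.531923·exp(-0.19636) = 0.437092
  f_III = (1/(0.75·√(2π)))·exp(−(-0.2−0.65)²/(2·0.75²)) = 0.531923·exp(-0.64222) = 0.279856
Prior × likelihood for each component:
  P(Z=I)·f_I = 0.35 × 0.0122363 = 0.00428272
  P(Z=II)·f_II = 0.33 × 0.437092 = 0.14424
  P(Z=III)·f_III = 0.32 × 0.279856 = 0.089554
Evidence: 0.00428272 + 0.14424 + 0.089554 = 0.238077
P(Class III | x) ≈ 0.376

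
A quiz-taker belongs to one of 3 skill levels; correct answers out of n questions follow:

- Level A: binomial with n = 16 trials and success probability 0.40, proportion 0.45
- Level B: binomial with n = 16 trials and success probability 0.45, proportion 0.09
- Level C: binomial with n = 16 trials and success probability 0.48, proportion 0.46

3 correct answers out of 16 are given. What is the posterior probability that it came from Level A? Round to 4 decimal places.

The responsibility of component k is π_k f_k(x) divided by Σ_j π_j f_j(x).
Component likelihoods at x = 3 correct answers out of 16:
  p_A = C(16,3)·0.40^3·0.60^13 = 560·0.064·0.00130607 = 0.0468095
  p_B = C(16,3)·0.45^3·0.55^13 = 560·0.091125·0.00042142 = 0.0215051
  p_C = C(16,3)·0.48^3·0.52^13 = 560·0.110592·0.000203256 = 0.012588
Multiply by the mixture weights:
  π_A·p_A = 0.45 × 0.0468095 = 0.0210643
  π_B·p_B = 0.09 × 0.0215051 = 0.00193545
  π_C·p_C = 0.46 × 0.012588 = 0.00579046
Sum: 0.0210643 + 0.00193545 + 0.00579046 = 0.0287902
So the posterior for Level A is 0.0210643 / 0.0287902 ≈ 0.7316.

0.7316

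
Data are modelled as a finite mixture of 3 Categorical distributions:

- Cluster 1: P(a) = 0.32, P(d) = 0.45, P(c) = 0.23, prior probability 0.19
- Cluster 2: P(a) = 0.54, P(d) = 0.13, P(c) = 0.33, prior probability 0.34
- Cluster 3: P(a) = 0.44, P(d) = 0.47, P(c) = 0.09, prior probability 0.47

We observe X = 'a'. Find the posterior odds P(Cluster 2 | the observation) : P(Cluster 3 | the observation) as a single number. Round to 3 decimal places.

Only the two components matter; the odds are (w_i f_i(x)) / (w_j f_j(x)).
Evaluate each component's likelihood at the observed value:
  f_1 = P(a | comp) = 0.32
  f_2 = P(a | comp) = 0.54
  f_3 = P(a | comp) = 0.44
Odds = (0.34/0.47) × (0.54/0.44) = 0.723404 × 1.22727 ≈ 0.888

0.888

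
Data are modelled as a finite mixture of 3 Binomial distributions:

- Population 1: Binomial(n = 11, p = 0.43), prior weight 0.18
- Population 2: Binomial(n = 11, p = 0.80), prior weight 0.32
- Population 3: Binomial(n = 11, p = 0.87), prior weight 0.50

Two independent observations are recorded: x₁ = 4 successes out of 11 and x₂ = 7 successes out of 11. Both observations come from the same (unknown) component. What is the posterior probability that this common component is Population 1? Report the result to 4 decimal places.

P(component k | x) = π_k·f_k(x) / marginal(x), where marginal(x) = Σ_j π_j·f_j(x).
Since both observations come from the same component, the likelihood for component k is f_k(x₁)·f_k(x₂).
  p_1 = [C(11,4)·0.43^4·0.57^7 = 330·0.034188·0.019549 = 0.220552] × [0.0946875] = 0.0208835
  p_2 = [C(11,4)·0.80^4·0.20^7 = 330·0.4096·1.28e-05 = 0.00173015] × [0.11073] = 0.000191579
  p_3 = [C(11,4)·0.87^4·0.13^7 = 330·0.572898·6.27485e-07 = 0.00011863] × [0.0355568] = 4.2181e-06
Weight by the priors:
  π_1·p_1 = 0.18 × 0.0208835 = 0.00375904
  π_2·p_2 = 0.32 × 0.000191579 = 6.13052e-05
  π_3·p_3 = 0.50 × 4.2181e-06 = 2.10905e-06
Denominator: 0.00375904 + 6.13052e-05 + 2.10905e-06 = 0.00382245
Responsibility of Population 1: 0.00375904 / 0.00382245 ≈ 0.9834

0.9834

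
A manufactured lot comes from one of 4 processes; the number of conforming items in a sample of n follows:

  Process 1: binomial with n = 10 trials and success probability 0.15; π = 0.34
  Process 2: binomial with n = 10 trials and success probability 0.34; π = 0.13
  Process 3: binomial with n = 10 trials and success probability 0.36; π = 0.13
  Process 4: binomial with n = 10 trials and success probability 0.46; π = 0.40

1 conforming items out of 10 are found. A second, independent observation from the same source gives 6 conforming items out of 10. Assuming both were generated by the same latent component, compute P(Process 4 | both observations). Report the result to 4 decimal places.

Apply Bayes' rule: the posterior for each component is proportional to its prior times its likelihood at x.
Since both observations come from the same component, the likelihood for component k is f_k(x₁)·f_k(x₂).
  L_1 = [C(10,1)·0.15^1·0.85^9 = 10·0.15·0.231617 = 0.347425] × [0.00124866] = 0.000433815
  L_2 = [C(10,1)·0.34^1·0.66^9 = 10·0.34·0.0237627 = 0.0807931] × [0.0615557] = 0.00497328
  L_3 = [C(10,1)·0.36^1·0.64^9 = 10·0.36·0.0180144 = 0.0648518] × [0.0766927] = 0.00497366
  L_4 = [C(10,1)·0.46^1·0.54^9 = 10·0.46·0.00390431 = 0.0179598] × [0.169177] = 0.00303839
Unnormalised posteriors:
  w_1·L_1 = 0.34 × 0.000433815 = 0.000147497
  w_2·L_2 = 0.13 × 0.00497328 = 0.000646526
  w_3·L_3 = 0.13 × 0.00497366 = 0.000646576
  w_4·L_4 = 0.40 × 0.00303839 = 0.00121535
Normaliser: 0.000147497 + 0.000646526 + 0.000646576 + 0.00121535 = 0.00265595
P(Process 4 | x₁,x₂) = 0.00121535 / 0.00265595 ≈ 0.4576

0.4576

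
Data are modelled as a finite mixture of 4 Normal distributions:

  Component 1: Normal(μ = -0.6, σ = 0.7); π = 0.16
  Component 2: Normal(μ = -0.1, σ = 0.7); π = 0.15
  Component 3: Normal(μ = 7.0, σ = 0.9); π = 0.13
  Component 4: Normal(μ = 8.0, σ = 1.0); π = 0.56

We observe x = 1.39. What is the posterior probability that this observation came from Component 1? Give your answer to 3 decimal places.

0.153

The responsibility of component k is w_k f_k(x) divided by Σ_j w_j f_j(x).
Evaluate each component's likelihood at the observed value:
  f_1 = (1/(0.7·√(2π)))·exp(−(1.39−-0.6)²/(2·0.7²)) = 0.569918·exp(-4.04092) = 0.0100199
  f_2 = (1/(0.7·√(2π)))·exp(−(1.39−-0.1)²/(2·0.7²)) = 0.569918·exp(-2.26541) = 0.0591504
  f_3 = (1/(0.9·√(2π)))·exp(−(1.39−7.0)²/(2·0.9²)) = 0.443269·exp(-19.42722) = 1.62006e-09
  f_4 = (1/(1.0·√(2π)))·exp(−(1.39−8.0)²/(2·1.0²)) = 0.398942·exp(-21.84605) = 1.29805e-10
Multiply by the mixture weights:
  w_1·f_1 = 0.16 × 0.0100199 = 0.00160318
  w_2·f_2 = 0.15 × 0.0591504 = 0.00887256
  w_3·f_3 = 0.13 × 1.62006e-09 = 2.10608e-10
  w_4·f_4 = 0.56 × 1.29805e-10 = 7.26907e-11
Evidence: 0.00160318 + 0.00887256 + 2.10608e-10 + 7.26907e-11 = 0.0104757
P(Component 1 | data) ≈ 0.153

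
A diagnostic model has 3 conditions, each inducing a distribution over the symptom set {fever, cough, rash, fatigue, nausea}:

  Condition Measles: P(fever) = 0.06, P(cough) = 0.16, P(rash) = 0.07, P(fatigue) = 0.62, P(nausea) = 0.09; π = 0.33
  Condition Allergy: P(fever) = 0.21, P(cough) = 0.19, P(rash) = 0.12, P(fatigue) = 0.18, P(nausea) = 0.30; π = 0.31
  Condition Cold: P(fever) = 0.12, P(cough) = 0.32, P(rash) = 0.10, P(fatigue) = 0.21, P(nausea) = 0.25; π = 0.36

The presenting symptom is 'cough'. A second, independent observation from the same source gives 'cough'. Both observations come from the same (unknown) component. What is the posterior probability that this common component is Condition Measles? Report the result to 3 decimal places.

Posterior ∝ prior × likelihood, so P(k | x) ∝ w_k f_k(x); normalise over all components.
Since both observations come from the same component, the likelihood for component k is f_k(x₁)·f_k(x₂).
  f_Measles = [P(cough | comp) = 0.16] × [0.16] = 0.0256
  f_Allergy = [P(cough | comp) = 0.19] × [0.19] = 0.0361
  f_Cold = [P(cough | comp) = 0.32] × [0.32] = 0.1024
Unnormalised posteriors:
  w_Measles·f_Measles = 0.33 × 0.0256 = 0.008448
  w_Allergy·f_Allergy = 0.31 × 0.0361 = 0.011191
  w_Cold·f_Cold = 0.36 × 0.1024 = 0.036864
Marginal: 0.008448 + 0.011191 + 0.036864 = 0.056503
Responsibility of Condition Measles: 0.008448 / 0.056503 ≈ 0.150

0.150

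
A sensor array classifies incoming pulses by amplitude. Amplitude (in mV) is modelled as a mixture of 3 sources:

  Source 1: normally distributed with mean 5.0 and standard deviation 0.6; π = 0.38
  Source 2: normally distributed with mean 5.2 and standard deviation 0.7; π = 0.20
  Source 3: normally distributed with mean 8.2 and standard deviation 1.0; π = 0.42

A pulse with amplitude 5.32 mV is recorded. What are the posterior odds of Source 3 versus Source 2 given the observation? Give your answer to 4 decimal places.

0.0236

Posterior odds = (P(Z=i) f_i(x)) / (P(Z=j) f_j(x)); the normalising sum cancels.
Component likelihoods at x = 5.32 mV:
  L_1 = (1/(0.6·√(2π)))·exp(−(5.32−5.0)²/(2·0.6²)) = 0.664904·exp(-0.14222) = 0.576756
  L_2 = (1/(0.7·√(2π)))·exp(−(5.32−5.2)²/(2·0.7²)) = 0.569918·exp(-0.01469) = 0.561604
  L_3 = (1/(1.0·√(2π)))·exp(−(5.32−8.2)²/(2·1.0²)) = 0.398942·exp(-4.14720) = 0.00630673
Posterior odds = (P(Z=3)·L_3) / (P(Z=2)·L_2) = (0.42·0.00630673) / (0.20·0.561604) = 0.00264883 / 0.112321 ≈ 0.0236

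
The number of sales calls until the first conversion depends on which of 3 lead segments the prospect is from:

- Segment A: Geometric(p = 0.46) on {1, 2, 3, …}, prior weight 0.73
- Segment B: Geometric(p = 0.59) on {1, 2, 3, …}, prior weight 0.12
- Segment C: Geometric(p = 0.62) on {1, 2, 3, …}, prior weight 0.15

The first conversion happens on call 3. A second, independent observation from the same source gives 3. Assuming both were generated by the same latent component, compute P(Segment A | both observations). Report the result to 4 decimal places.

Posterior ∝ prior × likelihood, so P(k | x) ∝ w_k f_k(x); normalise over all components.
Since both observations come from the same component, the likelihood for component k is f_k(x₁)·f_k(x₂).
  p_A = [0.46·(1−0.46)^2 = 0.46·0.2916 = 0.134136] × [0.134136] = 0.0179925
  p_B = [0.59·(1−0.59)^2 = 0.59·0.1681 = 0.099179] × [0.099179] = 0.00983647
  p_C = [0.62·(1−0.62)^2 = 0.62·0.1444 = 0.089528] × [0.089528] = 0.00801526
Weight by the priors:
  w_A·p_A = 0.73 × 0.0179925 = 0.0131345
  w_B·p_B = 0.12 × 0.00983647 = 0.00118038
  w_C·p_C = 0.15 × 0.00801526 = 0.00120229
Normaliser: 0.0131345 + 0.00118038 + 0.00120229 = 0.0155172
P(Segment A | x) ≈ 0.8464

0.8464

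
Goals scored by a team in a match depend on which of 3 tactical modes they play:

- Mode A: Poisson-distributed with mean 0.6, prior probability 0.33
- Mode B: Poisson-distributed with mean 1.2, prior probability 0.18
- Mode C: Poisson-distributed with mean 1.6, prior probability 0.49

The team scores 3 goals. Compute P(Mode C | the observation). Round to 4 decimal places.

0.7532

Apply Bayes' rule: the posterior for each component is proportional to its prior times its likelihood at x.
Poisson probabilities:
  p_A = e^(−0.6)·0.6^3/3! = 0.0197572
  p_B = e^(−1.2)·1.2^3/3! = 0.0867439
  p_C = e^(−1.6)·1.6^3/3! = 0.137828
Multiply by the mixture weights:
  P(Z=A)·p_A = 0.33 × 0.0197572 = 0.00651988
  P(Z=B)·p_B = 0.18 × 0.0867439 = 0.0156139
  P(Z=C)·p_C = 0.49 × 0.137828 = 0.0675357
Evidence: 0.00651988 + 0.0156139 + 0.0675357 = 0.0896695
P(Mode C | 3 goals) = 0.0675357 / 0.0896695 ≈ 0.7532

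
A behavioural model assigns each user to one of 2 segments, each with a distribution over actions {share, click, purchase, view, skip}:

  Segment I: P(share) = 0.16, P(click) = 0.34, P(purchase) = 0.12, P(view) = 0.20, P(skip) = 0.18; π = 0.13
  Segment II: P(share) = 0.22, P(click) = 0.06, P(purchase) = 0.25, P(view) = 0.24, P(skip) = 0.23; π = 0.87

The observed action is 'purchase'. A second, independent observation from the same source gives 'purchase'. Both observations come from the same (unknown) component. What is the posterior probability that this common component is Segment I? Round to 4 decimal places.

By Bayes' theorem, P(k | x) = w_k f_k(x) / Σ_j w_j f_j(x).
Since both observations come from the same component, the likelihood for component k is f_k(x₁)·f_k(x₂).
  p_I = [0.12] × [0.12] = 0.0144
  p_II = [0.25] × [0.25] = 0.0625
Unnormalised posteriors:
  w_I·p_I = 0.13 × 0.0144 = 0.001872
  w_II·p_II = 0.87 × 0.0625 = 0.054375
Denominator: 0.001872 + 0.054375 = 0.056247
P(Segment I | x) ≈ 0.0333

0.0333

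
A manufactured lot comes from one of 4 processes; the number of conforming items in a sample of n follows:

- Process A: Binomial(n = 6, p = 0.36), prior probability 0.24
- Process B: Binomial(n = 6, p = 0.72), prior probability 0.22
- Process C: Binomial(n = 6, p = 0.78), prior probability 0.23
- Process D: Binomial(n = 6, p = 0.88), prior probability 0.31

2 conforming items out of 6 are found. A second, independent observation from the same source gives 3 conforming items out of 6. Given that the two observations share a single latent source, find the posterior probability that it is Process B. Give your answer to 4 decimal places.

0.0806

Posterior ∝ prior × likelihood, so P(k | x) ∝ π_k f_k(x); normalise over all components.
Since both observations come from the same component, the likelihood for component k is f_k(x₁)·f_k(x₂).
  f_A = [C(6,2)·0.36^2·0.64^4 = 15·0.1296·0.167772 = 0.326149] × [0.244612] = 0.0797799
  f_B = [C(6,2)·0.72^2·0.28^4 = 15·0.5184·0.00614656 = 0.0477957] × [0.163871] = 0.00783231
  f_C = [C(6,2)·0.78^2·0.22^4 = 15·0.6084·0.00234256 = 0.0213782] × [0.101061] = 0.00216049
  f_D = [C(6,2)·0.88^2·0.12^4 = 15·0.7744·0.00020736 = 0.00240869] × [0.0235517] = 5.67288e-05
Unnormalised posteriors:
  π_A·f_A = 0.24 × 0.0797799 = 0.0191472
  π_B·f_B = 0.22 × 0.00783231 = 0.00172311
  π_C·f_C = 0.23 × 0.00216049 = 0.000496914
  π_D·f_D = 0.31 × 5.67288e-05 = 1.75859e-05
Marginal: 0.0191472 + 0.00172311 + 0.000496914 + 1.75859e-05 = 0.0213848
P(Process B | data) ≈ 0.0806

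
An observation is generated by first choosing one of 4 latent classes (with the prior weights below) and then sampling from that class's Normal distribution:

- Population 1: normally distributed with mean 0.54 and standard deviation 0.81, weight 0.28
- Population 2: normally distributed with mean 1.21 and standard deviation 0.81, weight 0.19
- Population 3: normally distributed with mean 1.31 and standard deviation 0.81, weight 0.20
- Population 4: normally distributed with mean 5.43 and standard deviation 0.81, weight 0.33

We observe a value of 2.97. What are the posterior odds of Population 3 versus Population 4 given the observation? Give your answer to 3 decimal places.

The posterior odds equal the prior odds times the likelihood ratio: (P(Z=i)/P(Z=j))·(f_i(x)/f_j(x)).
Normal densities:
  f_1 = 0.00547142
  f_2 = 0.0464753
  f_3 = 0.0603133
  f_4 = 0.00489268
Odds = (0.20/0.33) × (0.0603133/0.00489268) = 0.606061 × 12.3272 ≈ 7.471

7.471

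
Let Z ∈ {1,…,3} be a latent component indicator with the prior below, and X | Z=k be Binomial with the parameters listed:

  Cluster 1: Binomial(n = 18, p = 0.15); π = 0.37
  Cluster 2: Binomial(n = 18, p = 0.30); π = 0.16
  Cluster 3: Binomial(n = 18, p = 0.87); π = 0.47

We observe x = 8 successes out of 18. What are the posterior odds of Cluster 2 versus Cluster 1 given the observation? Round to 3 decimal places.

15.884

Since P(k|x) ∝ P(Z=k) f_k(x), the posterior odds are P(Z=i) f_i(x) / (P(Z=j) f_j(x)).
Component likelihoods at x = 8 successes out of 18:
  p_1 = 0.00220789
  p_2 = 0.0810976
  p_3 = 1.97991e-05
0.0129756 / 0.000816918 ≈ 15.884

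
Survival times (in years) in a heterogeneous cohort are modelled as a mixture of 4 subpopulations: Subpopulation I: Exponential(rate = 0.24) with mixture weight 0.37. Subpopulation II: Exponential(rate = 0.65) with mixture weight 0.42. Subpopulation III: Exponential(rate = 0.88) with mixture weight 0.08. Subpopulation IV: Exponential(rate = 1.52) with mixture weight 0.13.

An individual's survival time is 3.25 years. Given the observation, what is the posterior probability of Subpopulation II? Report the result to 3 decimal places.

0.417

Posterior ∝ prior × likelihood, so P(k | x) ∝ P(Z=k) f_k(x); normalise over all components.
Component likelihoods at x = 3.25 years:
  L_I = 0.24·e^(−0.24·3.25) = 0.24·e^(−0.7800) = 0.110017
  L_II = 0.65·e^(−0.65·3.25) = 0.65·e^(−2.1125) = 0.0786079
  L_III = 0.88·e^(−0.88·3.25) = 0.88·e^(−2.8600) = 0.0503965
  L_IV = 1.52·e^(−1.52·3.25) = 1.52·e^(−4.9400) = 0.010875
Weight by the priors:
  P(Z=I)·L_I = 0.37 × 0.110017 = 0.0407065
  P(Z=II)·L_II = 0.42 × 0.0786079 = 0.0330153
  P(Z=III)·L_III = 0.08 × 0.0503965 = 0.00403172
  P(Z=IV)·L_IV = 0.13 × 0.010875 = 0.00141375
Sum: 0.0407065 + 0.0330153 + 0.00403172 + 0.00141375 = 0.0791672
So the posterior for Subpopulation II is 0.0330153 / 0.0791672 ≈ 0.417.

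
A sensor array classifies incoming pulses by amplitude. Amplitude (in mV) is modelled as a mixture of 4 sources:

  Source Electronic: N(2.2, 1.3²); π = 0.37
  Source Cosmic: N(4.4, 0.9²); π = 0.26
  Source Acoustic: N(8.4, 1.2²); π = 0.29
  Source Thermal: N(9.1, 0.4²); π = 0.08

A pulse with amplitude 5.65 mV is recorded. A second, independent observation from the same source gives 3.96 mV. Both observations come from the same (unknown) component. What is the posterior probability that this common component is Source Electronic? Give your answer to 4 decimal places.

0.0233

The responsibility of component k is π_k f_k(x) divided by Σ_j π_j f_j(x).
Since both observations come from the same component, the likelihood for component k is f_k(x₁)·f_k(x₂).
  L_Electronic = [0.00907028] × [0.122732] = 0.00111321
  L_Cosmic = [0.168962] × [0.393339] = 0.0664591
  L_Acoustic = [0.0240618] × [0.000353984] = 8.5175e-06
  L_Thermal = [7.00053e-17] × [1.38981e-36] = 9.7294e-53
Weight by the priors:
  π_Electronic·L_Electronic = 0.37 × 0.00111321 = 0.000411889
  π_Cosmic·L_Cosmic = 0.26 × 0.0664591 = 0.0172794
  π_Acoustic·L_Acoustic = 0.29 × 8.5175e-06 = 2.47007e-06
  π_Thermal·L_Thermal = 0.08 × 9.7294e-53 = 7.78352e-54
Sum: 0.000411889 + 0.0172794 + 2.47007e-06 + 7.78352e-54 = 0.0176937
Responsibility of Source Electronic: 0.000411889 / 0.0176937 ≈ 0.0233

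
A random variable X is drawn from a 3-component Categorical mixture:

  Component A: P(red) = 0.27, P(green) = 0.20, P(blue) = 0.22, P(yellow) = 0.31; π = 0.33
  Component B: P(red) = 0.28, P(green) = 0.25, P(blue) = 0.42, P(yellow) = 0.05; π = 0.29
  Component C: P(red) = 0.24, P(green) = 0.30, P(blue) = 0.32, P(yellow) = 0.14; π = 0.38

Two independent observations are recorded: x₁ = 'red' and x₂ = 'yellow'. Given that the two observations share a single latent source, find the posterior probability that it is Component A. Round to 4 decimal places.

0.6214

By Bayes' theorem, P(k | x) = P(Z=k) f_k(x) / Σ_j P(Z=j) f_j(x).
Since both observations come from the same component, the likelihood for component k is f_k(x₁)·f_k(x₂).
  p_A = [P(red | comp) = 0.27] × [0.31] = 0.0837
  p_B = [P(red | comp) = 0.28] × [0.05] = 0.014
  p_C = [P(red | comp) = 0.24] × [0.14] = 0.0336
Prior × likelihood for each component:
  P(Z=A)·p_A = 0.33 × 0.0837 = 0.027621
  P(Z=B)·p_B = 0.29 × 0.014 = 0.00406
  P(Z=C)·p_C = 0.38 × 0.0336 = 0.012768
Denominator: 0.027621 + 0.00406 + 0.012768 = 0.044449
Responsibility of Component A: 0.027621 / 0.044449 ≈ 0.6214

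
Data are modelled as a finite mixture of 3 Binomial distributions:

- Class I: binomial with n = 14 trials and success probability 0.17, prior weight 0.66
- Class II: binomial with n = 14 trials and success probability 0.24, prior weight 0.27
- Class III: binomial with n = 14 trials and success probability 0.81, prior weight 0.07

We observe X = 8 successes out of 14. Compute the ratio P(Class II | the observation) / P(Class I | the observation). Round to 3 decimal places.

3.805

Only the two components matter; the odds are (P(Z=i) f_i(x)) / (P(Z=j) f_j(x)).
Evaluate each component's likelihood at the observed value:
  L_I = 0.000684881
  L_II = 0.00636982
  L_III = 0.0261792
Posterior odds = (P(Z=II)·L_II) / (P(Z=I)·L_I) = (0.27·0.00636982) / (0.66·0.000684881) = 0.00171985 / 0.000452022 ≈ 3.805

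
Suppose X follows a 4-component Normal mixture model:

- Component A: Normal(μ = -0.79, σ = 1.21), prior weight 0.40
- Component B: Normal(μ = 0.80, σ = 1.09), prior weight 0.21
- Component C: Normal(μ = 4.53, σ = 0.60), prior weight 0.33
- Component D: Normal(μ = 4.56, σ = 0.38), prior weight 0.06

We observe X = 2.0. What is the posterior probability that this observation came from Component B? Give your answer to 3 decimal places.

By Bayes' theorem, P(k | x) = P(Z=k) f_k(x) / Σ_j P(Z=j) f_j(x).
Normal densities:
  L_A = 0.023101
  L_B = 0.199663
  L_C = 9.15842e-05
  L_D = 1.46518e-10
Unnormalised posteriors:
  P(Z=A)·L_A = 0.40 × 0.023101 = 0.00924038
  P(Z=B)·L_B = 0.21 × 0.199663 = 0.0419292
  P(Z=C)·L_C = 0.33 × 9.15842e-05 = 3.02228e-05
  P(Z=D)·L_D = 0.06 × 1.46518e-10 = 8.79106e-12
Denominator: 0.00924038 + 0.0419292 + 3.02228e-05 + 8.79106e-12 = 0.0511998
So the posterior for Component B is 0.0419292 / 0.0511998 ≈ 0.819.

0.819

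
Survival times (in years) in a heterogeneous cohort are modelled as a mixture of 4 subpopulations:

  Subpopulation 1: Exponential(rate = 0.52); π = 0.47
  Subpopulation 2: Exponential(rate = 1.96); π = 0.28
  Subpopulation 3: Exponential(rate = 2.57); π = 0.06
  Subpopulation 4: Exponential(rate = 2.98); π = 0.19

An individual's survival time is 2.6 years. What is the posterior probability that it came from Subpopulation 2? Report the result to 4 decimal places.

Posterior ∝ prior × likelihood, so P(k | x) ∝ P(Z=k) f_k(x); normalise over all components.
Exponential densities:
  p_1 = 0.134536
  p_2 = 0.0119975
  p_3 = 0.0032209
  p_4 = 0.00128618
Unnormalised posteriors:
  P(Z=1)·p_1 = 0.47 × 0.134536 = 0.0632317
  P(Z=2)·p_2 = 0.28 × 0.0119975 = 0.0033593
  P(Z=3)·p_3 = 0.06 × 0.0032209 = 0.000193254
  P(Z=4)·p_4 = 0.19 × 0.00128618 = 0.000244375
Marginal: 0.0632317 + 0.0033593 + 0.000193254 + 0.000244375 = 0.0670287
P(Subpopulation 2 | data) ≈ 0.0501

0.0501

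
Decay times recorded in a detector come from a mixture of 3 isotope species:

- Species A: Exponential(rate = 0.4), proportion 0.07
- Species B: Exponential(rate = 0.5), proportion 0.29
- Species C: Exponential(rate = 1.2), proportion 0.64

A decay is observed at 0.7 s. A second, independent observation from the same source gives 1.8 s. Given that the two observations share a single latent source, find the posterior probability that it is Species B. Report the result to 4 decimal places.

0.2935

Posterior ∝ prior × likelihood, so P(k | x) ∝ w_k f_k(x); normalise over all components.
Since both observations come from the same component, the likelihood for component k is f_k(x₁)·f_k(x₂).
  L_A = [0.4·e^(−0.4·0.7) = 0.4·e^(−0.2800) = 0.302313] × [0.194701] = 0.0588607
  L_B = [0.5·e^(−0.5·0.7) = 0.5·e^(−0.3500) = 0.352344] × [0.203285] = 0.0716262
  L_C = [1.2·e^(−1.2·0.7) = 1.2·e^(−0.8400) = 0.518053] × [0.13839] = 0.0716934
Weight by the priors:
  w_A·L_A = 0.07 × 0.0588607 = 0.00412025
  w_B·L_B = 0.29 × 0.0716262 = 0.0207716
  w_C·L_C = 0.64 × 0.0716934 = 0.0458838
Marginal: 0.00412025 + 0.0207716 + 0.0458838 = 0.0707756
Responsibility of Species B: 0.0207716 / 0.0707756 ≈ 0.2935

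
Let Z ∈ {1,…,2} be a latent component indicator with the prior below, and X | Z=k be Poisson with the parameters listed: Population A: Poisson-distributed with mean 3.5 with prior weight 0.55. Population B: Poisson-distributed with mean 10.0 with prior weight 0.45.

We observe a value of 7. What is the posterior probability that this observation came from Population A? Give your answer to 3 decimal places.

0.343

Apply Bayes' rule: the posterior for each component is proportional to its prior times its likelihood at x.
Component likelihoods at x = 7:
  f_A = 0.0385492
  f_B = 0.0900792
Weight by the priors:
  π_A·f_A = 0.55 × 0.0385492 = 0.021202
  π_B·f_B = 0.45 × 0.0900792 = 0.0405357
Marginal: 0.021202 + 0.0405357 = 0.0617377
P(Population A | data) = 0.021202 / 0.0617377 ≈ 0.343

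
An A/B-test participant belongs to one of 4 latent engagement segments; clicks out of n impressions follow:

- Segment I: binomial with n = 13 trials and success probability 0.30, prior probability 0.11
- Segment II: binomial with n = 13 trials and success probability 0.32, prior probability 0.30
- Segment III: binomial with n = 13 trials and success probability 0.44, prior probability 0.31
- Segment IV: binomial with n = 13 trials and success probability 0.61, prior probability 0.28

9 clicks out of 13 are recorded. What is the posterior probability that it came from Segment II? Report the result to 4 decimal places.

The responsibility of component k is π_k f_k(x) divided by Σ_j π_j f_j(x).
Binomial probabilities:
  L_I = 0.00337901
  L_II = 0.00537888
  L_III = 0.0434643
  L_IV = 0.193434
Multiply by the mixture weights:
  π_I·L_I = 0.11 × 0.00337901 = 0.000371691
  π_II·L_II = 0.30 × 0.00537888 = 0.00161366
  π_III·L_III = 0.31 × 0.0434643 = 0.0134739
  π_IV·L_IV = 0.28 × 0.193434 = 0.0541615
Sum: 0.000371691 + 0.00161366 + 0.0134739 + 0.0541615 = 0.0696208
So the posterior for Segment II is 0.00161366 / 0.0696208 ≈ 0.0232.

0.0232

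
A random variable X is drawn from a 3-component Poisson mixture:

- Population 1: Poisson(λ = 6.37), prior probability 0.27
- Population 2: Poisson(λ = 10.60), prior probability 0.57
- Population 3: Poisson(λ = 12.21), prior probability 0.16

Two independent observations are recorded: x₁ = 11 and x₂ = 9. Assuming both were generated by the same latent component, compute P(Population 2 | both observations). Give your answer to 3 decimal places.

By Bayes' theorem, P(k | x) = w_k f_k(x) / Σ_j w_j f_j(x).
Since both observations come from the same component, the likelihood for component k is f_k(x₁)·f_k(x₂).
  L_1 = [e^(−6.37)·6.37^11/11! = 0.0300554] × [0.0814772] = 0.00244883
  L_2 = [e^(−10.60)·10.60^11/11! = 0.118492] × [0.116003] = 0.0137453
  L_3 = [e^(−12.21)·12.21^11/11! = 0.112197] × [0.0827832] = 0.00928802
Prior × likelihood for each component:
  w_1·L_1 = 0.27 × 0.00244883 = 0.000661183
  w_2·L_2 = 0.57 × 0.0137453 = 0.00783484
  w_3·L_3 = 0.16 × 0.00928802 = 0.00148608
Marginal: 0.000661183 + 0.00783484 + 0.00148608 = 0.00998211
Responsibility of Population 2: 0.00783484 / 0.00998211 ≈ 0.785

0.785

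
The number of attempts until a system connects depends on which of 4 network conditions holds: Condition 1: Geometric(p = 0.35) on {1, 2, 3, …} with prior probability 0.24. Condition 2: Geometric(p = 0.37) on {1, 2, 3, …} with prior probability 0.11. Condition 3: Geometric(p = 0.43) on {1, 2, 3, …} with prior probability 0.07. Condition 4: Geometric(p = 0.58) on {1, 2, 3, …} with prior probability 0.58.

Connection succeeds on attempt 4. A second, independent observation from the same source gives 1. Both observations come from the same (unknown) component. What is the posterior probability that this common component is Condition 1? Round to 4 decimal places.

The responsibility of component k is w_k f_k(x) divided by Σ_j w_j f_j(x).
Since both observations come from the same component, the likelihood for component k is f_k(x₁)·f_k(x₂).
  L_1 = [0.35·(1−0.35)^3 = 0.35·0.274625 = 0.0961188] × [0.35] = 0.0336416
  L_2 = [0.37·(1−0.37)^3 = 0.37·0.250047 = 0.0925174] × [0.37] = 0.0342314
  L_3 = [0.43·(1−0.43)^3 = 0.43·0.185193 = 0.079633] × [0.43] = 0.0342422
  L_4 = [0.58·(1−0.58)^3 = 0.58·0.074088 = 0.042971] × [0.58] = 0.0249232
Prior × likelihood for each component:
  w_1·L_1 = 0.24 × 0.0336416 = 0.00807397
  w_2·L_2 = 0.11 × 0.0342314 = 0.00376546
  w_3·L_3 = 0.07 × 0.0342422 = 0.00239695
  w_4·L_4 = 0.58 × 0.0249232 = 0.0144555
Denominator: 0.00807397 + 0.00376546 + 0.00239695 + 0.0144555 = 0.0286918
P(Condition 1 | x₁, x₂) = 0.00807397 / 0.0286918 ≈ 0.2814

0.2814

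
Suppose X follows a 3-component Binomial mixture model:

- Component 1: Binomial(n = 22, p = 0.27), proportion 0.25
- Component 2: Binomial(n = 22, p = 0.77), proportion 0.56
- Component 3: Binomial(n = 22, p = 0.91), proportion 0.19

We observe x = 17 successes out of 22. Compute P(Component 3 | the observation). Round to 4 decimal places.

0.0506

Apply Bayes' rule: the posterior for each component is proportional to its prior times its likelihood at x.
Binomial probabilities:
  L_1 = 1.17575e-06
  L_2 = 0.199296
  L_3 = 0.031292
Multiply by the mixture weights:
  w_1·L_1 = 0.25 × 1.17575e-06 = 2.93938e-07
  w_2·L_2 = 0.56 × 0.199296 = 0.111606
  w_3·L_3 = 0.19 × 0.031292 = 0.00594548
Normaliser: 2.93938e-07 + 0.111606 + 0.00594548 = 0.117551
So the posterior for Component 3 is 0.00594548 / 0.117551 ≈ 0.0506.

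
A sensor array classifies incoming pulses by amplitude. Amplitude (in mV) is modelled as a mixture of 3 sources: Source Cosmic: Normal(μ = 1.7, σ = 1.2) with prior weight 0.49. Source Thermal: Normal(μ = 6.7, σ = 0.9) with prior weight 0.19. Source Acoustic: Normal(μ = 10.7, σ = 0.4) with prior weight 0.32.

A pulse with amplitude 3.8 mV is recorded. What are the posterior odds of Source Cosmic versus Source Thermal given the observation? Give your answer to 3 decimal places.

Since P(k|x) ∝ π_k f_k(x), the posterior odds are π_i f_i(x) / (π_j f_j(x)).
Evaluate each component's likelihood at the observed value:
  p_Cosmic = 0.0718978
  p_Thermal = 0.00246655
  p_Acoustic = 2.42089e-65
0.0352299 / 0.000468644 ≈ 75.174

75.174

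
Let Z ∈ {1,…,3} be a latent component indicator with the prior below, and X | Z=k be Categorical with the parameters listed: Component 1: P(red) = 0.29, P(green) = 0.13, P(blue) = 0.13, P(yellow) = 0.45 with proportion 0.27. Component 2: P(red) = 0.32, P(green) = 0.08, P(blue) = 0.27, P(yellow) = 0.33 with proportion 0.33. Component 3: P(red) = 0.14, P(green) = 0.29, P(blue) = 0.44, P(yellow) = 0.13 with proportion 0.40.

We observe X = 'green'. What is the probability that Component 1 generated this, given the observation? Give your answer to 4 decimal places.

0.1977

P(component k | x) = π_k·f_k(x) / marginal(x), where marginal(x) = Σ_j π_j·f_j(x).
Evaluate each component's likelihood at the observed value:
  f_1 = P(green | comp) = 0.13
  f_2 = P(green | comp) = 0.08
  f_3 = P(green | comp) = 0.29
Unnormalised posteriors:
  π_1·f_1 = 0.27 × 0.13 = 0.0351
  π_2·f_2 = 0.33 × 0.08 = 0.0264
  π_3·f_3 = 0.40 × 0.29 = 0.116
Denominator: 0.0351 + 0.0264 + 0.116 = 0.1775
P(Component 1 | 'green') = 0.0351 / 0.1775 ≈ 0.1977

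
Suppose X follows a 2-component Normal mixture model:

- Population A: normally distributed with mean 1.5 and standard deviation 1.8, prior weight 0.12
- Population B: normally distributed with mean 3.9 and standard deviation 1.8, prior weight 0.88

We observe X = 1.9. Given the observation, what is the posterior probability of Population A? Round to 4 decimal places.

P(component k | x) = π_k·f_k(x) / marginal(x), where marginal(x) = Σ_j π_j·f_j(x).
Normal densities:
  p_A = 0.216229
  p_B = 0.119551
Prior × likelihood for each component:
  π_A·p_A = 0.12 × 0.216229 = 0.0259475
  π_B·p_B = 0.88 × 0.119551 = 0.105205
Evidence: 0.0259475 + 0.105205 = 0.131153
P(Population A | x) = 0.0259475 / 0.131153 ≈ 0.1978

0.1978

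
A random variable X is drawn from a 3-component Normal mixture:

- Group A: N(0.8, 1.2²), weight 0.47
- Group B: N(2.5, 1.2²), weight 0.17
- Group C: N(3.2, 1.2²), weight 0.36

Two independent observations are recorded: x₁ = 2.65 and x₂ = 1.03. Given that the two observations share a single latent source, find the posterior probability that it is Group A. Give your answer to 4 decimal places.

By Bayes' theorem, P(k | x) = P(Z=k) f_k(x) / Σ_j P(Z=j) f_j(x).
Since both observations come from the same component, the likelihood for component k is f_k(x₁)·f_k(x₂).
  f_A = [0.101304] × [0.326401] = 0.0330658
  f_B = [0.329865] × [0.15699] = 0.0517855
  f_C = [0.299304] × [0.06481] = 0.0193979
Multiply by the mixture weights:
  P(Z=A)·f_A = 0.47 × 0.0330658 = 0.0155409
  P(Z=B)·f_B = 0.17 × 0.0517855 = 0.00880353
  P(Z=C)·f_C = 0.36 × 0.0193979 = 0.00698325
Evidence: 0.0155409 + 0.00880353 + 0.00698325 = 0.0313277
Responsibility of Group A: 0.0155409 / 0.0313277 ≈ 0.4961

0.4961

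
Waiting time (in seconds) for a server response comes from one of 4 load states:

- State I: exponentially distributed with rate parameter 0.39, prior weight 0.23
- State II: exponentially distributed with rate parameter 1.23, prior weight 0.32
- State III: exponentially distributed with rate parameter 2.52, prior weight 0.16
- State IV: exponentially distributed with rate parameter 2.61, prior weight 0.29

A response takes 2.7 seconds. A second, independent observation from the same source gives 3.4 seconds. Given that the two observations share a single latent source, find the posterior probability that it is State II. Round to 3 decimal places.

The responsibility of component k is w_k f_k(x) divided by Σ_j w_j f_j(x).
Since both observations come from the same component, the likelihood for component k is f_k(x₁)·f_k(x₂).
  p_I = [0.136067] × [0.10356] = 0.014091
  p_II = [0.0444235] × [0.0187796] = 0.000834255
  p_III = [0.00279551] × [0.000479033] = 1.33914e-06
  p_IV = [0.00227074] × [0.000365352] = 8.29619e-07
Weight by the priors:
  w_I·p_I = 0.23 × 0.014091 = 0.00324094
  w_II·p_II = 0.32 × 0.000834255 = 0.000266962
  w_III·p_III = 0.16 × 1.33914e-06 = 2.14263e-07
  w_IV·p_IV = 0.29 × 8.29619e-07 = 2.40589e-07
Evidence: 0.00324094 + 0.000266962 + 2.14263e-07 + 2.40589e-07 = 0.00350835
P(State II | x₁, x₂) = 0.000266962 / 0.00350835 ≈ 0.076

0.076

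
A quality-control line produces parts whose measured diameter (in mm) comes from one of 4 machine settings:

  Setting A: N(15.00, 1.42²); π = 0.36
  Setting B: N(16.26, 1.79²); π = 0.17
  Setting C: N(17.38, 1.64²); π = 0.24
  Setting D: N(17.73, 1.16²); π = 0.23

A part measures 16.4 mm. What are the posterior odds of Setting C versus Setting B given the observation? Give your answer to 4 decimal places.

Only the two components matter; the odds are (w_i f_i(x)) / (w_j f_j(x)).
Evaluate each component's likelihood at the observed value:
  L_A = 0.172802
  L_B = 0.222192
  L_C = 0.203483
  L_D = 0.178236
0.0488358 / 0.0377727 ≈ 1.2929

1.2929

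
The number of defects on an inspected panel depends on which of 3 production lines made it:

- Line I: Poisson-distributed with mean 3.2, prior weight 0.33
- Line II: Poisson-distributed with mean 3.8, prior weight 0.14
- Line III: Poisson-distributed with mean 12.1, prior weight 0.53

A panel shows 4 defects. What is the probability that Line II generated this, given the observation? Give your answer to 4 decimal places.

Apply Bayes' rule: the posterior for each component is proportional to its prior times its likelihood at x.
Evaluate each component's likelihood at the observed value:
  p_I = 0.178093
  p_II = 0.194359
  p_III = 0.00496555
Prior × likelihood for each component:
  π_I·p_I = 0.33 × 0.178093 = 0.0587706
  π_II·p_II = 0.14 × 0.194359 = 0.0272102
  π_III·p_III = 0.53 × 0.00496555 = 0.00263174
Marginal: 0.0587706 + 0.0272102 + 0.00263174 = 0.0886126
P(Line II | data) = 0.0272102 / 0.0886126 ≈ 0.3071

0.3071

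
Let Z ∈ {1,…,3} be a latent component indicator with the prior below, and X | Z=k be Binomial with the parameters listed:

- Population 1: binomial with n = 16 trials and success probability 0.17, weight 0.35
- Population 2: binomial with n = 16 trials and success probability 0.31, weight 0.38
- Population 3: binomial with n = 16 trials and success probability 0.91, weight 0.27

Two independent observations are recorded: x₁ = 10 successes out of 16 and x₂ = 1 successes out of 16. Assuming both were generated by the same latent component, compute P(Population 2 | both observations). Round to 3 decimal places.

By Bayes' theorem, P(k | x) = π_k f_k(x) / Σ_j π_j f_j(x).
Since both observations come from the same component, the likelihood for component k is f_k(x₁)·f_k(x₂).
  L_1 = [C(16,10)·0.17^10·0.83^6 = 8008·2.01599e-08·0.32694 = 5.27815e-05] × [0.166242] = 8.77449e-06
  L_2 = [C(16,10)·0.31^10·0.69^6 = 8008·8.19628e-06·0.107918 = 0.0070833] × [0.0189766] = 0.000134417
  L_3 = [C(16,10)·0.91^10·0.09^6 = 8008·0.389416·5.31441e-07 = 0.00165727] × [2.99777e-15] = 4.96812e-18
Prior × likelihood for each component:
  π_1·L_1 = 0.35 × 8.77449e-06 = 3.07107e-06
  π_2·L_2 = 0.38 × 0.000134417 = 5.10784e-05
  π_3·L_3 = 0.27 × 4.96812e-18 = 1.34139e-18
Marginal: 3.07107e-06 + 5.10784e-05 + 1.34139e-18 = 5.41495e-05
P(Population 2 | x₁,x₂) ≈ 0.943

0.943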